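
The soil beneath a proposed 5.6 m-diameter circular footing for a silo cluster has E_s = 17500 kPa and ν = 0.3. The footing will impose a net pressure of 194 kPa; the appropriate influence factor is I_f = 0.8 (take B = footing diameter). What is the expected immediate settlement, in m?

S_e ≈ 0.0452 m

Immediate (elastic) settlement: S_e = q·B·(1−ν²)/E_s · I_f.
S_e = 194 × 5.6 × (1 − 0.3²) / 17500 × 0.8
    = 194 × 5.6 × 0.91 / 17500 × 0.8
    = 0.04519 m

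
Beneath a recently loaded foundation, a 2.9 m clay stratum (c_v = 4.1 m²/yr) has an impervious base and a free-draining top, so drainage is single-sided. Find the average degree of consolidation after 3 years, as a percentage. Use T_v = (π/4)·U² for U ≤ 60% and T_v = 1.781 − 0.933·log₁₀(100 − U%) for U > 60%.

Drainage path length: H_d = H = 2.9 m (single drainage).
T_v = c_v·t/H_d² = 4.1×3/2.9² = 1.4625.
T_v = 1.4625 corresponds to the U > 60% branch:
U = 1 − 10^((1.781 − T_v)/0.933)/100 = 0.9781

U ≈ 97.8 %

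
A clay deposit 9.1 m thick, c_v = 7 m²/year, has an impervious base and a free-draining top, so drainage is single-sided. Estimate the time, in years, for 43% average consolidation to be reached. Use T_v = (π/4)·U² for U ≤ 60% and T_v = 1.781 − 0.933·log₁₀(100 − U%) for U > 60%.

t ≈ 1.72 years

Drainage path length: H_d = H = 9.1 m (single drainage).
U ≤ 60%: T_v = (π/4)·U² = (π/4)×0.43² = 0.14522.
t = T_v·H_d²/c_v = 0.14522×9.1²/7 = 1.718 years.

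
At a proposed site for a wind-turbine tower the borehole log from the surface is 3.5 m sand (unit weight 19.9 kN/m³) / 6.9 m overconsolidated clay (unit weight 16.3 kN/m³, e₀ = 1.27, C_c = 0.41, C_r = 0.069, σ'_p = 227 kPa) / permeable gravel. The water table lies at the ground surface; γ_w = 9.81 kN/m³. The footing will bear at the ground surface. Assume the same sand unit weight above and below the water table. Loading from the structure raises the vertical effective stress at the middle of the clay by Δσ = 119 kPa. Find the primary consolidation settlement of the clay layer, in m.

Mid-depth of clay below the ground surface: z = 3.5 + 6.9/2 = 6.95 m.
Total vertical stress at mid-clay: σ_v = 19.9×3.5 + 16.3×3.45 = 125.88 kPa.
Pore pressure: u = 9.81×(6.95 − 0) = 68.18 kPa.
Initial effective stress: σ'_0 = σ_v − u = 125.88 − 68.18 = 57.7 kPa.
Final effective stress: σ'_f = 57.7 + 119 = 176.7 kPa.
σ'_f = 176.7 ≤ σ'_p = 227 kPa, so the clay remains overconsolidated and only the recompression index applies:
S_c = C_r·H/(1+e₀)·log₁₀(σ'_f/σ'_0) = 0.069×6.9/2.27×log₁₀(176.7/57.7)
    = 0.20973 × 0.48606 = 0.1019 m

S_c ≈ 0.102 m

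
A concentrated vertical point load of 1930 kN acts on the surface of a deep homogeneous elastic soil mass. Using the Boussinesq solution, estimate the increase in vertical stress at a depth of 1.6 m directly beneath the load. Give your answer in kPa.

Δσ_z ≈ 360 kPa

Boussinesq vertical stress below a point load on an elastic half-space:
Δσ_z = 3P/(2πz²) · [1 + (r/z)²]^(−5/2)
r/z = 0/1.6 = 0; [1+(r/z)²]^(−5/2) = 1.
Δσ_z = 3×1930/(2π×1.6²) × 1 = 359.96 × 1 = 360 kPa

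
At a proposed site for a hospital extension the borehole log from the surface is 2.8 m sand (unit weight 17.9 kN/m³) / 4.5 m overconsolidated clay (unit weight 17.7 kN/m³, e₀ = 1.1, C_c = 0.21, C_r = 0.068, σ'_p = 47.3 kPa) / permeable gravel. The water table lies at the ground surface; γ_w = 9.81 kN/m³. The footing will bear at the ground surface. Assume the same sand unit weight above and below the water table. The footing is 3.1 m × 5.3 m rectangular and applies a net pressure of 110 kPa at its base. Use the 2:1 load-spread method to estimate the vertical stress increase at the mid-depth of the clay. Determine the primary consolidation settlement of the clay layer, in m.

S_c ≈ 0.0623 m

Mid-depth of clay below the ground surface: z = 2.8 + 4.5/2 = 5.05 m.
Total vertical stress at mid-clay: σ_v = 17.9×2.8 + 17.7×2.25 = 89.945 kPa.
Pore pressure: u = 9.81×(5.05 − 0) = 49.541 kPa.
Initial effective stress: σ'_0 = σ_v − u = 89.945 − 49.541 = 40.404 kPa.
Stress increase at mid-clay by the 2:1 spreading method:
Δσ = qBL/((B+z)(L+z)) = 110×3.1×5.3/((3.1+5.05)(5.3+5.05)) = 21.426 kPa
Final effective stress: σ'_f = 40.404 + 21.426 = 61.83 kPa.
σ'_f = 61.83 > σ'_p = 47.3 kPa, so the stress path crosses the preconsolidation pressure — recompression up to σ'_p, then virgin compression beyond:
S_c = H/(1+e₀)·[C_r·log₁₀(σ'_p/σ'_0) + C_c·log₁₀(σ'_f/σ'_p)]
    = 4.5/2.1 × [0.068×log₁₀(47.3/40.404) + 0.21×log₁₀(61.83/47.3)]
    = 2.1429 × [0.0046537 + 0.024431] = 0.06233 m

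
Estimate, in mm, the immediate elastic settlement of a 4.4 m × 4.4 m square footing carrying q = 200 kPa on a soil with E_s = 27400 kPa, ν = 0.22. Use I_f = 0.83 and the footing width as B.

Immediate (elastic) settlement: S_e = q·B·(1−ν²)/E_s · I_f.
S_e = 200 × 4.4 × (1 − 0.22²) / 27400 × 0.83
    = 200 × 4.4 × 0.9516 / 27400 × 0.83
    = 0.02537 m = 25.37 mm

S_e ≈ 25.4 mm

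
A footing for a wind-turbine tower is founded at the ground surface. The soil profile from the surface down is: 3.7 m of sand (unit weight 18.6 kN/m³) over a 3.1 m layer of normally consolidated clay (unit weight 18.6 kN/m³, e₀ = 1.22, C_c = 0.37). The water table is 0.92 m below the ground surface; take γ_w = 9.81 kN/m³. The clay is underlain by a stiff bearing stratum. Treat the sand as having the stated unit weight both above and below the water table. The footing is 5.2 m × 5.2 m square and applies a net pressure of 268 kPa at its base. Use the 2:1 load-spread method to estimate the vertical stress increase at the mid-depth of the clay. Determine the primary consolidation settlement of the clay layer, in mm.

Mid-depth of clay below the ground surface: z = 3.7 + 3.1/2 = 5.25 m.
Total vertical stress at mid-clay: σ_v = 18.6×3.7 + 18.6×1.55 = 97.65 kPa.
Pore pressure: u = 9.81×(5.25 − 0.92) = 42.477 kPa.
Initial effective stress: σ'_0 = σ_v − u = 97.65 − 42.477 = 55.173 kPa.
Stress increase at mid-clay by the 2:1 spreading method:
Δσ = qBL/((B+z)(L+z)) = 268×5.2×5.2/((5.2+5.25)(5.2+5.25)) = 66.36 kPa
Final effective stress: σ'_f = σ'_0 + Δσ = 55.173 + 66.36 = 121.53 kPa.
Normally consolidated clay, so the full stress increment lies on the virgin compression line:
S_c = C_c·H/(1+e₀)·log₁₀(σ'_f/σ'_0) = 0.37×3.1/(1+1.22)×log₁₀(121.53/55.173)
    = 0.51667 × 0.34296 = 0.1772 m

S_c ≈ 177 mm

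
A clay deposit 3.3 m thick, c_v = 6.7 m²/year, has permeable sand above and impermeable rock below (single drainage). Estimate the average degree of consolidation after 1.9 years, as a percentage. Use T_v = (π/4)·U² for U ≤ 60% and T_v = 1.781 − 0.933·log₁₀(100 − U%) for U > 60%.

U ≈ 95.5 %

Drainage path length: H_d = H = 3.3 m (single drainage).
T_v = c_v·t/H_d² = 6.7×1.9/3.3² = 1.169.
T_v = 1.169 corresponds to the U > 60% branch:
U = 1 − 10^((1.781 − T_v)/0.933)/100 = 0.9547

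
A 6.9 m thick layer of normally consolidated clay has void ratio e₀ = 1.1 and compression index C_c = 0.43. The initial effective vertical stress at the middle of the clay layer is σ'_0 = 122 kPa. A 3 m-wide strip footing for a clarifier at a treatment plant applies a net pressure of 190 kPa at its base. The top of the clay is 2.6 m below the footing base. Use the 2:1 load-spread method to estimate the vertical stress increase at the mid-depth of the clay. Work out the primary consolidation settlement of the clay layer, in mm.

S_c ≈ 255 mm

Mid-depth of clay below the footing base: z = 2.6 + 6.9/2 = 6.05 m.
Stress increase at mid-clay by the 2:1 spreading method:
Δσ = qB/(B+z) = 190×3/(3+6.05) = 62.983 kPa
Final effective stress: σ'_f = σ'_0 + Δσ = 122 + 62.983 = 184.98 kPa.
Normally consolidated clay, so the full stress increment lies on the virgin compression line:
S_c = C_c·H/(1+e₀)·log₁₀(σ'_f/σ'_0) = 0.43×6.9/(1+1.1)×log₁₀(184.98/122)
    = 1.4129 × 0.18076 = 0.2554 m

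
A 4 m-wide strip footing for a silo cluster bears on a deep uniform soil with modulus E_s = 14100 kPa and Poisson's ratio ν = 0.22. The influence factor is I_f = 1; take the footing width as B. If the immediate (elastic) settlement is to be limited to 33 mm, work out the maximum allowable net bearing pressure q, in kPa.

S_e = q·B·(1−ν²)/E_s · I_f  ⇒  q = S_e·E_s / (B·(1−ν²)·I_f).
q = 0.033 × 14100 / (4 × 0.9516 × 1) = 122.2 kPa

q ≈ 122 kPa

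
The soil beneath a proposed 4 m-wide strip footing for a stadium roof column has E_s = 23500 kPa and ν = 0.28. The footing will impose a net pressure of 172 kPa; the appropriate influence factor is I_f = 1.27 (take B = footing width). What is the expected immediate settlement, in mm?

Immediate (elastic) settlement: S_e = q·B·(1−ν²)/E_s · I_f.
S_e = 172 × 4 × (1 − 0.28²) / 23500 × 1.27
    = 172 × 4 × 0.9216 / 23500 × 1.27
    = 0.03427 m = 34.27 mm

S_e ≈ 34.3 mm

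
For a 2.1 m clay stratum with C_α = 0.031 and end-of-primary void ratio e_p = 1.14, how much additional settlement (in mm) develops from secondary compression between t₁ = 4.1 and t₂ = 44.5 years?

S_s ≈ 31.5 mm

Secondary compression: S_s = C_α·H/(1+e_p)·log₁₀(t₂/t₁)
S_s = 0.031×2.1/(1+1.14)×log₁₀(44.5/4.1)
    = 0.03042 × 1.036 = 0.0315 m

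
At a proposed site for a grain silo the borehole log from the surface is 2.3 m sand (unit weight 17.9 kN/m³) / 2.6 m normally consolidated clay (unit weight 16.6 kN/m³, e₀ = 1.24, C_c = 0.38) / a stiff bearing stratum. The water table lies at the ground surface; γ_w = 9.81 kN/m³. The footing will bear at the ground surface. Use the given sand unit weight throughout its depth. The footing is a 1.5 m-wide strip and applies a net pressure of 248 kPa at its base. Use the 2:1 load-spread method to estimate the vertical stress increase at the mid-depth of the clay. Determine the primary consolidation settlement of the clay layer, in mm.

S_c ≈ 248 mm

Mid-depth of clay below the ground surface: z = 2.3 + 2.6/2 = 3.6 m.
Total vertical stress at mid-clay: σ_v = 17.9×2.3 + 16.6×1.3 = 62.75 kPa.
Pore pressure: u = 9.81×(3.6 − 0) = 35.316 kPa.
Initial effective stress: σ'_0 = σ_v − u = 62.75 − 35.316 = 27.434 kPa.
Stress increase at mid-clay by the 2:1 spreading method:
Δσ = qB/(B+z) = 248×1.5/(1.5+3.6) = 72.941 kPa
Final effective stress: σ'_f = σ'_0 + Δσ = 27.434 + 72.941 = 100.38 kPa.
Normally consolidated clay, so the full stress increment lies on the virgin compression line:
S_c = C_c·H/(1+e₀)·log₁₀(σ'_f/σ'_0) = 0.38×2.6/(1+1.24)×log₁₀(100.38/27.434)
    = 0.44107 × 0.56336 = 0.2485 m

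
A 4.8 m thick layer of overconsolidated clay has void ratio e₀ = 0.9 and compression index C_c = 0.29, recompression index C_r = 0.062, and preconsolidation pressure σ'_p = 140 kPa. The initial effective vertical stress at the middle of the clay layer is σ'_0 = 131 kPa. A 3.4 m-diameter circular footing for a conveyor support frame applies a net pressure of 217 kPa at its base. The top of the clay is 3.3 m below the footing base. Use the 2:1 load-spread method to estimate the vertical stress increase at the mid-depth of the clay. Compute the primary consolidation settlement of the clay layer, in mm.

S_c ≈ 49.6 mm

Mid-depth of clay below the footing base: z = 3.3 + 4.8/2 = 5.7 m.
Stress increase at mid-clay by the 2:1 spreading method:
Δσ ≈ qD²/(D+z)² = 217×3.4²/(3.4+5.7)² = 30.292 kPa
Final effective stress: σ'_f = 131 + 30.292 = 161.29 kPa.
σ'_f = 161.29 > σ'_p = 140 kPa, so the stress path crosses the preconsolidation pressure — recompression up to σ'_p, then virgin compression beyond:
S_c = H/(1+e₀)·[C_r·log₁₀(σ'_p/σ'_0) + C_c·log₁₀(σ'_f/σ'_p)]
    = 4.8/1.9 × [0.062×log₁₀(140/131) + 0.29×log₁₀(161.29/140)]
    = 2.5263 × [0.0017891 + 0.017829] = 0.04956 m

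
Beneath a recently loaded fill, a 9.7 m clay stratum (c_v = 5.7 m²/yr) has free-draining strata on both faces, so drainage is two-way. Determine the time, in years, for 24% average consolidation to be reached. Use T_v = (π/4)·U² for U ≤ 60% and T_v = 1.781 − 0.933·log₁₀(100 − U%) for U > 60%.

Drainage path length: H_d = H/2 = 4.85 m (double drainage).
U ≤ 60%: T_v = (π/4)·U² = (π/4)×0.24² = 0.045239.
t = T_v·H_d²/c_v = 0.045239×4.85²/5.7 = 0.1867 years.

t ≈ 0.187 years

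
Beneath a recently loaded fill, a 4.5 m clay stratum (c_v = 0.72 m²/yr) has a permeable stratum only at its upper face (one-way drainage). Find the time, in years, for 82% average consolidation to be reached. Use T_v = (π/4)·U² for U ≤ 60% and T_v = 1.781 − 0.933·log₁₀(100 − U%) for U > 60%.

t ≈ 17.2 years

Drainage path length: H_d = H = 4.5 m (single drainage).
U > 60%: T_v = 1.781 − 0.933·log₁₀(100 − 82) = 0.60983.
t = T_v·H_d²/c_v = 0.60983×4.5²/0.72 = 17.15 years.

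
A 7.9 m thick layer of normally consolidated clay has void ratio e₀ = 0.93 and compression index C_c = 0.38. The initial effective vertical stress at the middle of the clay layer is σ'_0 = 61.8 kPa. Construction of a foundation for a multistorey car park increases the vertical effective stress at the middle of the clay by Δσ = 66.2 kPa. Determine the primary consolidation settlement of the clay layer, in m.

S_c ≈ 0.492 m

Final effective stress: σ'_f = σ'_0 + Δσ = 61.8 + 66.2 = 128 kPa.
Normally consolidated clay, so the full stress increment lies on the virgin compression line:
S_c = C_c·H/(1+e₀)·log₁₀(σ'_f/σ'_0) = 0.38×7.9/(1+0.93)×log₁₀(128/61.8)
    = 1.5554 × 0.31622 = 0.4918 m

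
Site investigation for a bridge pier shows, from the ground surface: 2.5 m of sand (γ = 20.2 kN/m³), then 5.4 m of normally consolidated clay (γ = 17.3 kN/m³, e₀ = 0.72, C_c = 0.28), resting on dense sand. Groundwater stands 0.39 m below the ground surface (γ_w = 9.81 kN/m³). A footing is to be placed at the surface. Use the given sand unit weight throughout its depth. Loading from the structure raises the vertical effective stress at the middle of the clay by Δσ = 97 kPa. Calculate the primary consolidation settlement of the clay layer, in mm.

S_c ≈ 412 mm

Mid-depth of clay below the ground surface: z = 2.5 + 5.4/2 = 5.2 m.
Total vertical stress at mid-clay: σ_v = 20.2×2.5 + 17.3×2.7 = 97.21 kPa.
Pore pressure: u = 9.81×(5.2 − 0.39) = 47.186 kPa.
Initial effective stress: σ'_0 = σ_v − u = 97.21 − 47.186 = 50.024 kPa.
Final effective stress: σ'_f = σ'_0 + Δσ = 50.024 + 97 = 147.02 kPa.
Normally consolidated clay, so the full stress increment lies on the virgin compression line:
S_c = C_c·H/(1+e₀)·log₁₀(σ'_f/σ'_0) = 0.28×5.4/(1+0.72)×log₁₀(147.02/50.024)
    = 0.87907 × 0.4682 = 0.4116 m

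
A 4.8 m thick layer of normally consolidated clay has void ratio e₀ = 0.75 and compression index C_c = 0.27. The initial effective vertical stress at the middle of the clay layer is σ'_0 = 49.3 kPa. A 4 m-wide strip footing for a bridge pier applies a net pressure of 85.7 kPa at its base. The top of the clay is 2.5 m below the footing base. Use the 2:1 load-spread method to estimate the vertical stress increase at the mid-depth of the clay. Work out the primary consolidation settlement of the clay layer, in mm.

S_c ≈ 186 mm

Mid-depth of clay below the footing base: z = 2.5 + 4.8/2 = 4.9 m.
Stress increase at mid-clay by the 2:1 spreading method:
Δσ = qB/(B+z) = 85.7×4/(4+4.9) = 38.517 kPa
Final effective stress: σ'_f = σ'_0 + Δσ = 49.3 + 38.517 = 87.817 kPa.
Normally consolidated clay, so the full stress increment lies on the virgin compression line:
S_c = C_c·H/(1+e₀)·log₁₀(σ'_f/σ'_0) = 0.27×4.8/(1+0.75)×log₁₀(87.817/49.3)
    = 0.74057 × 0.25073 = 0.1857 m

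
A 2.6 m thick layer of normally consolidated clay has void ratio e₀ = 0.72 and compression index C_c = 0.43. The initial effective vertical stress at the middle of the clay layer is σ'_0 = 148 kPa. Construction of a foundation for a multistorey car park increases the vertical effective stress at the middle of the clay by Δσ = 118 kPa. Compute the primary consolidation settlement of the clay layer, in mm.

S_c ≈ 166 mm

Final effective stress: σ'_f = σ'_0 + Δσ = 148 + 118 = 266 kPa.
Normally consolidated clay, so the full stress increment lies on the virgin compression line:
S_c = C_c·H/(1+e₀)·log₁₀(σ'_f/σ'_0) = 0.43×2.6/(1+0.72)×log₁₀(266/148)
    = 0.65 × 0.25462 = 0.1655 m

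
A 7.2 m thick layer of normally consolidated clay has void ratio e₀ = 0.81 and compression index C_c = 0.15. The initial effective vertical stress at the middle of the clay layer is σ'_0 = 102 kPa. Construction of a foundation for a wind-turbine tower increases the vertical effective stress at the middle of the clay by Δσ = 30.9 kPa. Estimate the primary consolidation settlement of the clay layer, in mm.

Final effective stress: σ'_f = σ'_0 + Δσ = 102 + 30.9 = 132.9 kPa.
Normally consolidated clay, so the full stress increment lies on the virgin compression line:
S_c = C_c·H/(1+e₀)·log₁₀(σ'_f/σ'_0) = 0.15×7.2/(1+0.81)×log₁₀(132.9/102)
    = 0.59669 × 0.11492 = 0.06857 m

S_c ≈ 68.6 mm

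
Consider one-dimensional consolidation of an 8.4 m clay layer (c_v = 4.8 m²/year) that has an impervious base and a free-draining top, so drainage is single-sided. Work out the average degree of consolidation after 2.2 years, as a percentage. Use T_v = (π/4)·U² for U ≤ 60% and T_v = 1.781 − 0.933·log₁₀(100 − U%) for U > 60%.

U ≈ 43.7 %

Drainage path length: H_d = H = 8.4 m (single drainage).
T_v = c_v·t/H_d² = 4.8×2.2/8.4² = 0.14966.
T_v = 0.14966 corresponds to the U ≤ 60% branch:
U = √(4T_v/π) = 0.4365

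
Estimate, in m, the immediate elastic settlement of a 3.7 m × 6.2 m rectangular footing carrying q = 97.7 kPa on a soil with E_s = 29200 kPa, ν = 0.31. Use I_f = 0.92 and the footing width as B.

S_e ≈ 0.0103 m

Immediate (elastic) settlement: S_e = q·B·(1−ν²)/E_s · I_f.
S_e = 97.7 × 3.7 × (1 − 0.31²) / 29200 × 0.92
    = 97.7 × 3.7 × 0.9039 / 29200 × 0.92
    = 0.01029 m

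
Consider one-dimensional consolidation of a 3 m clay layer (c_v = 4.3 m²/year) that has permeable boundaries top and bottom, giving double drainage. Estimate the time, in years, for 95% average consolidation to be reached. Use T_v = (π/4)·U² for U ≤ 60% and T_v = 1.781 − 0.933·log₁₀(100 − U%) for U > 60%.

t ≈ 0.591 years

Drainage path length: H_d = H/2 = 1.5 m (double drainage).
U > 60%: T_v = 1.781 − 0.933·log₁₀(100 − 95) = 1.1289.
t = T_v·H_d²/c_v = 1.1289×1.5²/4.3 = 0.5907 years.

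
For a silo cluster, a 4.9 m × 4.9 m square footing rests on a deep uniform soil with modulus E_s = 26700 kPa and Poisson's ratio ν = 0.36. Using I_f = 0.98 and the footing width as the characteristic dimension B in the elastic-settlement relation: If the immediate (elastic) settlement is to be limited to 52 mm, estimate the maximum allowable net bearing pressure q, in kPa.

q ≈ 332 kPa

S_e = q·B·(1−ν²)/E_s · I_f  ⇒  q = S_e·E_s / (B·(1−ν²)·I_f).
q = 0.052 × 26700 / (4.9 × 0.8704 × 0.98) = 332.2 kPa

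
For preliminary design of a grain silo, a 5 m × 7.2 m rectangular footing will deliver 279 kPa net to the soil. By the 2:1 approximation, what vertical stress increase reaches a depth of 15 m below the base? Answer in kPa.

By the 2:1 method the load spreads at 1 horizontal : 2 vertical, so at depth z the loaded area has grown by z in each plan dimension:
Δσ = qBL/((B+z)(L+z)) = 279×5×7.2/((5+15)(7.2+15)) = 22.622 kPa

Δσ_z ≈ 22.6 kPa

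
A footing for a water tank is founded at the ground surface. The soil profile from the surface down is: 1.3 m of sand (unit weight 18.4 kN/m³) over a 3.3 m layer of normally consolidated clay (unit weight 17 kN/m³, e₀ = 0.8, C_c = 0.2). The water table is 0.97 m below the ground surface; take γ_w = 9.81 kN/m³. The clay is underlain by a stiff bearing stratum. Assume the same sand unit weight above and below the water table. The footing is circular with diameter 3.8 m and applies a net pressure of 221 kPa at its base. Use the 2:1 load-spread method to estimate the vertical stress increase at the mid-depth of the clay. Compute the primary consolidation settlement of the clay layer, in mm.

Mid-depth of clay below the ground surface: z = 1.3 + 3.3/2 = 2.95 m.
Total vertical stress at mid-clay: σ_v = 18.4×1.3 + 17×1.65 = 51.97 kPa.
Pore pressure: u = 9.81×(2.95 − 0.97) = 19.424 kPa.
Initial effective stress: σ'_0 = σ_v − u = 51.97 − 19.424 = 32.546 kPa.
Stress increase at mid-clay by the 2:1 spreading method:
Δσ ≈ qD²/(D+z)² = 221×3.8²/(3.8+2.95)² = 70.041 kPa
Final effective stress: σ'_f = σ'_0 + Δσ = 32.546 + 70.041 = 102.59 kPa.
Normally consolidated clay, so the full stress increment lies on the virgin compression line:
S_c = C_c·H/(1+e₀)·log₁₀(σ'_f/σ'_0) = 0.2×3.3/(1+0.8)×log₁₀(102.59/32.546)
    = 0.36667 × 0.49861 = 0.1828 m

S_c ≈ 183 mm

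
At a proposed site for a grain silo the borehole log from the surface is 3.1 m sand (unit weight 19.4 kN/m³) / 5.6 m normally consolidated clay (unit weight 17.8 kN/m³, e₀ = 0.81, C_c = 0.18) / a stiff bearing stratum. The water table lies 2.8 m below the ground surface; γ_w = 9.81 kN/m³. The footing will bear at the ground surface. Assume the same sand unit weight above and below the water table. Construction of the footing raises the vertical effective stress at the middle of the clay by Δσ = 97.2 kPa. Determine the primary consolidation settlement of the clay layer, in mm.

Mid-depth of clay below the ground surface: z = 3.1 + 5.6/2 = 5.9 m.
Total vertical stress at mid-clay: σ_v = 19.4×3.1 + 17.8×2.8 = 109.98 kPa.
Pore pressure: u = 9.81×(5.9 − 2.8) = 30.411 kPa.
Initial effective stress: σ'_0 = σ_v − u = 109.98 − 30.411 = 79.569 kPa.
Final effective stress: σ'_f = σ'_0 + Δσ = 79.569 + 97.2 = 176.77 kPa.
Normally consolidated clay, so the full stress increment lies on the virgin compression line:
S_c = C_c·H/(1+e₀)·log₁₀(σ'_f/σ'_0) = 0.18×5.6/(1+0.81)×log₁₀(176.77/79.569)
    = 0.55691 × 0.34666 = 0.1931 m

S_c ≈ 193 mm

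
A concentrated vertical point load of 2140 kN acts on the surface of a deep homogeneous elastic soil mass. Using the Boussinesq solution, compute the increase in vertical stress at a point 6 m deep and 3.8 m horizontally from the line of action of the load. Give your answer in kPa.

Δσ_z ≈ 12.2 kPa

Boussinesq vertical stress below a point load on an elastic half-space:
Δσ_z = 3P/(2πz²) · [1 + (r/z)²]^(−5/2)
r/z = 3.8/6 = 0.63333; [1+(r/z)²]^(−5/2) = 0.43035.
Δσ_z = 3×2140/(2π×6²) × 0.43035 = 28.383 × 0.43035 = 12.21 kPa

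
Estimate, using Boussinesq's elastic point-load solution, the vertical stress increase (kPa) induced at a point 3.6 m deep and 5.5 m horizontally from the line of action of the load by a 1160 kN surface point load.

Δσ_z ≈ 2.11 kPa

Boussinesq vertical stress below a point load on an elastic half-space:
Δσ_z = 3P/(2πz²) · [1 + (r/z)²]^(−5/2)
r/z = 5.5/3.6 = 1.5278; [1+(r/z)²]^(−5/2) = 0.049267.
Δσ_z = 3×1160/(2π×3.6²) × 0.049267 = 42.736 × 0.049267 = 2.105 kPa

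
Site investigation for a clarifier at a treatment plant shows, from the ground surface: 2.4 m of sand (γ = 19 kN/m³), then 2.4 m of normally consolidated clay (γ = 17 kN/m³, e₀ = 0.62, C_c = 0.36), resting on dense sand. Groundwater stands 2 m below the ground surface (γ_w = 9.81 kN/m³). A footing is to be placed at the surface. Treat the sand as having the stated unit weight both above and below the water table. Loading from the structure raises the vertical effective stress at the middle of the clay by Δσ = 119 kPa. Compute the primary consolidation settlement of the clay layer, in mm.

Mid-depth of clay below the ground surface: z = 2.4 + 2.4/2 = 3.6 m.
Total vertical stress at mid-clay: σ_v = 19×2.4 + 17×1.2 = 66 kPa.
Pore pressure: u = 9.81×(3.6 − 2) = 15.696 kPa.
Initial effective stress: σ'_0 = σ_v − u = 66 − 15.696 = 50.304 kPa.
Final effective stress: σ'_f = σ'_0 + Δσ = 50.304 + 119 = 169.3 kPa.
Normally consolidated clay, so the full stress increment lies on the virgin compression line:
S_c = C_c·H/(1+e₀)·log₁₀(σ'_f/σ'_0) = 0.36×2.4/(1+0.62)×log₁₀(169.3/50.304)
    = 0.53333 × 0.52705 = 0.2811 m

S_c ≈ 281 mm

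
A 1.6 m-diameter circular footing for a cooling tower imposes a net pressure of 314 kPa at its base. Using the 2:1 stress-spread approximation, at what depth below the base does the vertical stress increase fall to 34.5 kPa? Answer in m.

z ≈ 3.23 m

2:1 spreading — at depth z the loaded area has grown by z in each plan dimension:
qD²/(D+z)² = Δσ_z ⇒ z = D(√(q/Δσ_z) − 1) = 1.6×(√(314/34.5) − 1) = 3.227 m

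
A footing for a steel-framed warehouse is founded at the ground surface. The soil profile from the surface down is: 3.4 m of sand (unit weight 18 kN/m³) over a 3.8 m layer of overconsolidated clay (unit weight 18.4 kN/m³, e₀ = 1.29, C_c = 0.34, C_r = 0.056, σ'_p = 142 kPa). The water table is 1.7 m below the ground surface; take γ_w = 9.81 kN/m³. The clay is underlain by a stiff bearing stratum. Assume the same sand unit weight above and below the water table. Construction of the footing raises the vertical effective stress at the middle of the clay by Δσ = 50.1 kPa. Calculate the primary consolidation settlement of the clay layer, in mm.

S_c ≈ 24.2 mm

Mid-depth of clay below the ground surface: z = 3.4 + 3.8/2 = 5.3 m.
Total vertical stress at mid-clay: σ_v = 18×3.4 + 18.4×1.9 = 96.16 kPa.
Pore pressure: u = 9.81×(5.3 − 1.7) = 35.316 kPa.
Initial effective stress: σ'_0 = σ_v − u = 96.16 − 35.316 = 60.844 kPa.
Final effective stress: σ'_f = 60.844 + 50.1 = 110.94 kPa.
σ'_f = 110.94 ≤ σ'_p = 142 kPa, so the clay remains overconsolidated and only the recompression index applies:
S_c = C_r·H/(1+e₀)·log₁₀(σ'_f/σ'_0) = 0.056×3.8/2.29×log₁₀(110.94/60.844)
    = 0.092926 × 0.26087 = 0.02424 m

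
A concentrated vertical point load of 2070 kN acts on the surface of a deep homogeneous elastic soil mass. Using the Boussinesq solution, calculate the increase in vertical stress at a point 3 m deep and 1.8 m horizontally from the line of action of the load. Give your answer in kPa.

Δσ_z ≈ 50.9 kPa

Boussinesq vertical stress below a point load on an elastic half-space:
Δσ_z = 3P/(2πz²) · [1 + (r/z)²]^(−5/2)
r/z = 1.8/3 = 0.6; [1+(r/z)²]^(−5/2) = 0.46361.
Δσ_z = 3×2070/(2π×3²) × 0.46361 = 109.82 × 0.46361 = 50.91 kPa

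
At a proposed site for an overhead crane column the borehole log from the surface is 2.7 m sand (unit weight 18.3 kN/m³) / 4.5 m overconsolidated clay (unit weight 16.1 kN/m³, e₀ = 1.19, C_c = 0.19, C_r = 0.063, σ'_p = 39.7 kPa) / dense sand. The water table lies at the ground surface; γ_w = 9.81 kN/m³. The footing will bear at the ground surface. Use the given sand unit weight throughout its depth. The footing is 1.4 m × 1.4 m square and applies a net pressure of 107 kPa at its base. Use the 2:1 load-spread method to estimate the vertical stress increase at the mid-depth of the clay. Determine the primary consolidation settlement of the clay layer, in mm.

Mid-depth of clay below the ground surface: z = 2.7 + 4.5/2 = 4.95 m.
Total vertical stress at mid-clay: σ_v = 18.3×2.7 + 16.1×2.25 = 85.635 kPa.
Pore pressure: u = 9.81×(4.95 − 0) = 48.56 kPa.
Initial effective stress: σ'_0 = σ_v − u = 85.635 − 48.56 = 37.075 kPa.
Stress increase at mid-clay by the 2:1 spreading method:
Δσ = qBL/((B+z)(L+z)) = 107×1.4×1.4/((1.4+4.95)(1.4+4.95)) = 5.2011 kPa
Final effective stress: σ'_f = 37.075 + 5.2011 = 42.276 kPa.
σ'_f = 42.276 > σ'_p = 39.7 kPa, so the stress path crosses the preconsolidation pressure — recompression up to σ'_p, then virgin compression beyond:
S_c = H/(1+e₀)·[C_r·log₁₀(σ'_p/σ'_0) + C_c·log₁₀(σ'_f/σ'_p)]
    = 4.5/2.19 × [0.063×log₁₀(39.7/37.075) + 0.19×log₁₀(42.276/39.7)]
    = 2.0548 × [0.0018717 + 0.0051876] = 0.01451 m

S_c ≈ 14.5 mm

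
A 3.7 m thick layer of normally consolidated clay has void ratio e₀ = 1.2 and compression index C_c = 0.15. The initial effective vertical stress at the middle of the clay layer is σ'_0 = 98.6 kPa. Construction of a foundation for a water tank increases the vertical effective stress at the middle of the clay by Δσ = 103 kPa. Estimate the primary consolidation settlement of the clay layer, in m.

Final effective stress: σ'_f = σ'_0 + Δσ = 98.6 + 103 = 201.6 kPa.
Normally consolidated clay, so the full stress increment lies on the virgin compression line:
S_c = C_c·H/(1+e₀)·log₁₀(σ'_f/σ'_0) = 0.15×3.7/(1+1.2)×log₁₀(201.6/98.6)
    = 0.25227 × 0.31061 = 0.07836 m

S_c ≈ 0.0784 m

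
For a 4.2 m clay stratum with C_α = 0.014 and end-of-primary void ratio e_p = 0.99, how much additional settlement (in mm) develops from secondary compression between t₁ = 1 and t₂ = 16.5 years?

Secondary compression: S_s = C_α·H/(1+e_p)·log₁₀(t₂/t₁)
S_s = 0.014×4.2/(1+0.99)×log₁₀(16.5/1)
    = 0.02955 × 1.217 = 0.03597 m

S_s ≈ 36 mm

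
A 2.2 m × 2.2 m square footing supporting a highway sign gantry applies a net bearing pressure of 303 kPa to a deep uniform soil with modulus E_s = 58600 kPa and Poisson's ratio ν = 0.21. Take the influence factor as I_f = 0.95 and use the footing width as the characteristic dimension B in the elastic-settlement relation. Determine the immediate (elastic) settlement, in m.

S_e ≈ 0.0103 m

Immediate (elastic) settlement: S_e = q·B·(1−ν²)/E_s · I_f.
S_e = 303 × 2.2 × (1 − 0.21²) / 58600 × 0.95
    = 303 × 2.2 × 0.9559 / 58600 × 0.95
    = 0.01033 m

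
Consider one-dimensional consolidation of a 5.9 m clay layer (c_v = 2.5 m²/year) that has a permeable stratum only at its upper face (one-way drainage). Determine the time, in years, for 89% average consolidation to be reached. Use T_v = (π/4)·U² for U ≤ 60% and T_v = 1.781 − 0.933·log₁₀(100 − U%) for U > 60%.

Drainage path length: H_d = H = 5.9 m (single drainage).
U > 60%: T_v = 1.781 − 0.933·log₁₀(100 − 89) = 0.80938.
t = T_v·H_d²/c_v = 0.80938×5.9²/2.5 = 11.27 years.

t ≈ 11.3 years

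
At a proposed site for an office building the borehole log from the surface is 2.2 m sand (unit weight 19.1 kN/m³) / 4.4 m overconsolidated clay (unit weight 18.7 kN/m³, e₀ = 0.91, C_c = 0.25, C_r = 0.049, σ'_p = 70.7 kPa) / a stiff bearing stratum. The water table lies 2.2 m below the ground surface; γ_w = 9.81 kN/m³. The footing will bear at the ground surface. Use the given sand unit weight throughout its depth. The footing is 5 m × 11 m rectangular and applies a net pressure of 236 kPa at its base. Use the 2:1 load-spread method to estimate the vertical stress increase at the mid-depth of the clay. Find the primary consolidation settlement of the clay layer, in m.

Mid-depth of clay below the ground surface: z = 2.2 + 4.4/2 = 4.4 m.
Total vertical stress at mid-clay: σ_v = 19.1×2.2 + 18.7×2.2 = 83.16 kPa.
Pore pressure: u = 9.81×(4.4 − 2.2) = 21.582 kPa.
Initial effective stress: σ'_0 = σ_v − u = 83.16 − 21.582 = 61.578 kPa.
Stress increase at mid-clay by the 2:1 spreading method:
Δσ = qBL/((B+z)(L+z)) = 236×5×11/((5+4.4)(11+4.4)) = 89.666 kPa
Final effective stress: σ'_f = 61.578 + 89.666 = 151.24 kPa.
σ'_f = 151.24 > σ'_p = 70.7 kPa, so the stress path crosses the preconsolidation pressure — recompression up to σ'_p, then virgin compression beyond:
S_c = H/(1+e₀)·[C_r·log₁₀(σ'_p/σ'_0) + C_c·log₁₀(σ'_f/σ'_p)]
    = 4.4/1.91 × [0.049×log₁₀(70.7/61.578) + 0.25×log₁₀(151.24/70.7)]
    = 2.3037 × [0.0029397 + 0.082562] = 0.197 m

S_c ≈ 0.197 m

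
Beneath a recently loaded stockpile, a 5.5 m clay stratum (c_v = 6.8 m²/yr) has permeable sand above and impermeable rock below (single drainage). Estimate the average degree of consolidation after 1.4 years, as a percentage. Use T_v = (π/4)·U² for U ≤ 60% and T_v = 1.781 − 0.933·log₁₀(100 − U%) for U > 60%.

Drainage path length: H_d = H = 5.5 m (single drainage).
T_v = c_v·t/H_d² = 6.8×1.4/5.5² = 0.31471.
T_v = 0.31471 corresponds to the U > 60% branch:
U = 1 − 10^((1.781 − T_v)/0.933)/100 = 0.6271

U ≈ 62.7 %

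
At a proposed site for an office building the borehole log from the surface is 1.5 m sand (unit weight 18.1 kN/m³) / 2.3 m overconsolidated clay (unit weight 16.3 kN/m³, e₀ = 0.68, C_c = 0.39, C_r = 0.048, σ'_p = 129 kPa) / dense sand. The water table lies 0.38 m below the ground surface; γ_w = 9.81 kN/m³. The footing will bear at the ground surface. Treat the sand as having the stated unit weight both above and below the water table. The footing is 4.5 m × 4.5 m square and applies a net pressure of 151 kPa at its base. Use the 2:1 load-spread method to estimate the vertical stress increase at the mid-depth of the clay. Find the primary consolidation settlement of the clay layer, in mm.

Mid-depth of clay below the ground surface: z = 1.5 + 2.3/2 = 2.65 m.
Total vertical stress at mid-clay: σ_v = 18.1×1.5 + 16.3×1.15 = 45.895 kPa.
Pore pressure: u = 9.81×(2.65 − 0.38) = 22.269 kPa.
Initial effective stress: σ'_0 = σ_v − u = 45.895 − 22.269 = 23.626 kPa.
Stress increase at mid-clay by the 2:1 spreading method:
Δσ = qBL/((B+z)(L+z)) = 151×4.5×4.5/((4.5+2.65)(4.5+2.65)) = 59.812 kPa
Final effective stress: σ'_f = 23.626 + 59.812 = 83.438 kPa.
σ'_f = 83.438 ≤ σ'_p = 129 kPa, so the clay remains overconsolidated and only the recompression index applies:
S_c = C_r·H/(1+e₀)·log₁₀(σ'_f/σ'_0) = 0.048×2.3/1.68×log₁₀(83.438/23.626)
    = 0.065712 × 0.54797 = 0.03601 m

S_c ≈ 36 mm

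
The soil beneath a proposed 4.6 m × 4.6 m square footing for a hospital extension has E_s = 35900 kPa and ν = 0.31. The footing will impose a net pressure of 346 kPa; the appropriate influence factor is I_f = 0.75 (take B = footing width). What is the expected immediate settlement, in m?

Immediate (elastic) settlement: S_e = q·B·(1−ν²)/E_s · I_f.
S_e = 346 × 4.6 × (1 − 0.31²) / 35900 × 0.75
    = 346 × 4.6 × 0.9039 / 35900 × 0.75
    = 0.03006 m

S_e ≈ 0.0301 m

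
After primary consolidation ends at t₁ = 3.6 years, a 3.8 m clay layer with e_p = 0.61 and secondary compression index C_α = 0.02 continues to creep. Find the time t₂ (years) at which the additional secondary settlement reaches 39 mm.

t₂ ≈ 24.1 years

S_s = C_α·H/(1+e_p)·log₁₀(t₂/t₁) ⇒ log₁₀(t₂/t₁) = S_s·(1+e_p)/(C_α·H).
log₁₀(t₂/t₁) = 0.039 × (1+0.61) / (0.02×3.8) = 0.8262
t₂ = t₁ × 10^0.8262 = 3.6 × 6.702 = 24.13 years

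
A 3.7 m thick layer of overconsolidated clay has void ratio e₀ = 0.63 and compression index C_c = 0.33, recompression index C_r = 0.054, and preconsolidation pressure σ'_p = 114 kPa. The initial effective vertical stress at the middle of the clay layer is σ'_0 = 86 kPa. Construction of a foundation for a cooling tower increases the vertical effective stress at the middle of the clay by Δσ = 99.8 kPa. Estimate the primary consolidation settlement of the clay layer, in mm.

S_c ≈ 174 mm

Final effective stress: σ'_f = 86 + 99.8 = 185.8 kPa.
σ'_f = 185.8 > σ'_p = 114 kPa, so the stress path crosses the preconsolidation pressure — recompression up to σ'_p, then virgin compression beyond:
S_c = H/(1+e₀)·[C_r·log₁₀(σ'_p/σ'_0) + C_c·log₁₀(σ'_f/σ'_p)]
    = 3.7/1.63 × [0.054×log₁₀(114/86) + 0.33×log₁₀(185.8/114)]
    = 2.2699 × [0.0066099 + 0.070006] = 0.1739 m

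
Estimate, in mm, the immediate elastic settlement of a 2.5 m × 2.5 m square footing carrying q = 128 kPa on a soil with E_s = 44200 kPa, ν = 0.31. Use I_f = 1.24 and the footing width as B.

S_e ≈ 8.11 mm

Immediate (elastic) settlement: S_e = q·B·(1−ν²)/E_s · I_f.
S_e = 128 × 2.5 × (1 − 0.31²) / 44200 × 1.24
    = 128 × 2.5 × 0.9039 / 44200 × 1.24
    = 0.008115 m = 8.115 mm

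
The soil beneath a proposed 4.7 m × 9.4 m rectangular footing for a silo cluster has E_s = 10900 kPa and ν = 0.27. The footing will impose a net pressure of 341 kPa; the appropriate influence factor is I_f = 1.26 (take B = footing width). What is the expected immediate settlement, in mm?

Immediate (elastic) settlement: S_e = q·B·(1−ν²)/E_s · I_f.
S_e = 341 × 4.7 × (1 − 0.27²) / 10900 × 1.26
    = 341 × 4.7 × 0.9271 / 10900 × 1.26
    = 0.1718 m = 171.8 mm

S_e ≈ 172 mm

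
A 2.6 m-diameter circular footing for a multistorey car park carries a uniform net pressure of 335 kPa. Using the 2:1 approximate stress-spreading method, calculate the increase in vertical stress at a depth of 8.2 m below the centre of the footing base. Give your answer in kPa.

By the 2:1 method the load spreads at 1 horizontal : 2 vertical, so at depth z the loaded area has grown by z in each plan dimension:
Δσ ≈ qD²/(D+z)² = 335×2.6²/(2.6+8.2)² = 19.415 kPa

Δσ_z ≈ 19.4 kPa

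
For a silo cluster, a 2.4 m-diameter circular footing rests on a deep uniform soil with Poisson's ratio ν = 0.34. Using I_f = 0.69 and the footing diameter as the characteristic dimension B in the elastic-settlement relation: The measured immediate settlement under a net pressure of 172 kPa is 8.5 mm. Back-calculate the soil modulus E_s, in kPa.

S_e = q·B·(1−ν²)/E_s · I_f  ⇒  E_s = q·B·(1−ν²)·I_f / S_e.
E_s = 172 × 2.4 × 0.8844 × 0.69 / 0.0085 = 29640 kPa

E_s ≈ 29600 kPa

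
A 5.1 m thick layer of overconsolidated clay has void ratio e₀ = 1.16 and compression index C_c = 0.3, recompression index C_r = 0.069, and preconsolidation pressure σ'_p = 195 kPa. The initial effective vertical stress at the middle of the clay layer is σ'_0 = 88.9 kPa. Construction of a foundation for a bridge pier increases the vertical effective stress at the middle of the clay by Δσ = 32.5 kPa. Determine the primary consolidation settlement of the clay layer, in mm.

S_c ≈ 22 mm

Final effective stress: σ'_f = 88.9 + 32.5 = 121.4 kPa.
σ'_f = 121.4 ≤ σ'_p = 195 kPa, so the clay remains overconsolidated and only the recompression index applies:
S_c = C_r·H/(1+e₀)·log₁₀(σ'_f/σ'_0) = 0.069×5.1/2.16×log₁₀(121.4/88.9)
    = 0.16292 × 0.13532 = 0.02205 m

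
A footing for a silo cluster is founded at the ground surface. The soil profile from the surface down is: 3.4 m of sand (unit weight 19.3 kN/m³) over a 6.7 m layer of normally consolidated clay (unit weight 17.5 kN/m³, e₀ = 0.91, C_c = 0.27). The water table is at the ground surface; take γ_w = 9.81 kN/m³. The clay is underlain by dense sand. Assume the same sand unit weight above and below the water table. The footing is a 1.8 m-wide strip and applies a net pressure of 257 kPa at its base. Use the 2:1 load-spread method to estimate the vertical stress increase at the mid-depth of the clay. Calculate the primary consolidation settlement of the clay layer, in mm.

S_c ≈ 271 mm

Mid-depth of clay below the ground surface: z = 3.4 + 6.7/2 = 6.75 m.
Total vertical stress at mid-clay: σ_v = 19.3×3.4 + 17.5×3.35 = 124.25 kPa.
Pore pressure: u = 9.81×(6.75 − 0) = 66.218 kPa.
Initial effective stress: σ'_0 = σ_v − u = 124.25 − 66.218 = 58.032 kPa.
Stress increase at mid-clay by the 2:1 spreading method:
Δσ = qB/(B+z) = 257×1.8/(1.8+6.75) = 54.105 kPa
Final effective stress: σ'_f = σ'_0 + Δσ = 58.032 + 54.105 = 112.14 kPa.
Normally consolidated clay, so the full stress increment lies on the virgin compression line:
S_c = C_c·H/(1+e₀)·log₁₀(σ'_f/σ'_0) = 0.27×6.7/(1+0.91)×log₁₀(112.14/58.032)
    = 0.94712 × 0.28609 = 0.271 m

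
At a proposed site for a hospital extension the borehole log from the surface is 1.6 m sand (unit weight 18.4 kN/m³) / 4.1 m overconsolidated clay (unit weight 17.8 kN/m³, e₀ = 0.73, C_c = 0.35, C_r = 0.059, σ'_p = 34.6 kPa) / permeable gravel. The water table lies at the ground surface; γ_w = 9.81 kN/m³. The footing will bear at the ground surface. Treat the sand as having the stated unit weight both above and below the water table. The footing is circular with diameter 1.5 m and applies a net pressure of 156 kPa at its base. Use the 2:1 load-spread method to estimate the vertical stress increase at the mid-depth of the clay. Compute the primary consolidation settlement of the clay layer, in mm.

Mid-depth of clay below the ground surface: z = 1.6 + 4.1/2 = 3.65 m.
Total vertical stress at mid-clay: σ_v = 18.4×1.6 + 17.8×2.05 = 65.93 kPa.
Pore pressure: u = 9.81×(3.65 − 0) = 35.806 kPa.
Initial effective stress: σ'_0 = σ_v − u = 65.93 − 35.806 = 30.124 kPa.
Stress increase at mid-clay by the 2:1 spreading method:
Δσ ≈ qD²/(D+z)² = 156×1.5²/(1.5+3.65)² = 13.234 kPa
Final effective stress: σ'_f = 30.124 + 13.234 = 43.358 kPa.
σ'_f = 43.358 > σ'_p = 34.6 kPa, so the stress path crosses the preconsolidation pressure — recompression up to σ'_p, then virgin compression beyond:
S_c = H/(1+e₀)·[C_r·log₁₀(σ'_p/σ'_0) + C_c·log₁₀(σ'_f/σ'_p)]
    = 4.1/1.73 × [0.059×log₁₀(34.6/30.124) + 0.35×log₁₀(43.358/34.6)]
    = 2.3699 × [0.0035496 + 0.034298] = 0.0897 m

S_c ≈ 89.7 mm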